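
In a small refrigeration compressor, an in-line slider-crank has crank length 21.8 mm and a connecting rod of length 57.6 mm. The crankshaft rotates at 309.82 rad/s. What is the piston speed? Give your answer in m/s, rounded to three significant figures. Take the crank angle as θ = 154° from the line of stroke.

ω = 309.8 rad/s
For an in-line slider-crank, x = r cosθ + √(L² − r² sin²θ), so v = −rω sinθ·[1 + r cosθ/√(L² − r² sin²θ)].
With r = 0.0218 m, L = 0.0576 m, θ = 154°: √(L² − r² sin²θ) = 0.056802 m.
v = −0.0218·309.8·0.43837·[1 + 0.0218·-0.89879/0.056802] = -1.9395 m/s.
|v| = 1.9395 m/s.

1.94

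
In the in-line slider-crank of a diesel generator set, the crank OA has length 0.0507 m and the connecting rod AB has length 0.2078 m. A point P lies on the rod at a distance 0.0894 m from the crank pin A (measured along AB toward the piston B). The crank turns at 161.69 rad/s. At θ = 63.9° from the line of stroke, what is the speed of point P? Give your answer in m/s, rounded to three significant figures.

ω = 161.7 rad/s.  Crank-pin speed |V_A| = rω = 8.1977 m/s, perpendicular to OA.
Rod angle: sinφ = −(r/L) sinθ ⇒ φ = -12.656°; ω_rod = −rω cosθ/√(L²−r²sin²θ) = -17.788 rad/s.
V_P = V_A + ω_rod × AP, with AP = 0.0894 m along the rod.
Components: V_Px = −rω sinθ − a·ω_rod·sinφ = -7.7102 m/s;  V_Py = rω cosθ + a·ω_rod·cosφ = +2.0549 m/s.
|V_P| = √(V_Px² + V_Py²) = 7.9793 m/s.

7.98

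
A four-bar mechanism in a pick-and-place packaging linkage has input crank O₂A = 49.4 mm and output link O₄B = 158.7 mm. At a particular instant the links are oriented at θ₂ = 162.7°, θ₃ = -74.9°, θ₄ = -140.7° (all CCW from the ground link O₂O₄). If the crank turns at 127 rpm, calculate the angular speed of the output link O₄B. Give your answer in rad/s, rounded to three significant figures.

ω₂ = 13.3 rad/s (from 127 rpm).
Differentiating the loop-closure r₂e^{iθ₂}+r₃e^{iθ₃}=r₁+r₄e^{iθ₄} gives r₂ω₂e^{iθ₂}+r₃ω₃e^{iθ₃}=r₄ω₄e^{iθ₄}.
Eliminating the other unknown: ω₄ = r₂ω₂ sin(θ₂−θ₃) / [r₄ sin(θ₄−θ₃)].
Numerator sine = -0.84433; denominator sine = -0.91212.
Result = 0.0494·13.3·(-0.84433) / (0.1587·(-0.91212)) = +3.8321 rad/s; magnitude 3.8321 rad/s.

3.83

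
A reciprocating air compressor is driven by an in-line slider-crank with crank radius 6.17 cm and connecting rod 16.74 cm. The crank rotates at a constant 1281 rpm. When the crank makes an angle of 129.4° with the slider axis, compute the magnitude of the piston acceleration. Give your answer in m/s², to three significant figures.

ω = 2π·1281/60 = 134.1 rad/s
x(θ) = r cosθ + √(L² − r² sin²θ); with ω constant, a = ω²·d²x/dθ².
d²x/dθ² = −r cosθ − r²(cos2θ)/√u − r⁴ sin²2θ/(4u^{3/2}),  u = L² − r² sin²θ = 0.0257496 m².
Substituting r = 0.0617 m, L = 0.1674 m, θ = 129.4°: d²x/dθ² = +0.042927 m.
a = ω²·d²x/dθ² = (134.1)²·(+0.042927) = +772.48 m/s²;  |a| = 772.48 m/s².

772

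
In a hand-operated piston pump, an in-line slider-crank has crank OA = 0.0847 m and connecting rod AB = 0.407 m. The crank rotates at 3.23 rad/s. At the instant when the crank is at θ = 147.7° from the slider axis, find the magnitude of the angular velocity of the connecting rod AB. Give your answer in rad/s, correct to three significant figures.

0.572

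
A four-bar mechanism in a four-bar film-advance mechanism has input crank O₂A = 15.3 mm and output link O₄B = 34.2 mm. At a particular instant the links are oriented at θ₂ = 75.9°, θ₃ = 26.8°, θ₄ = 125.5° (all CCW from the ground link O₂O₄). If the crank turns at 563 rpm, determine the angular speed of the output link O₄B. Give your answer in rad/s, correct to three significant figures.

20.2

ω₂ = 58.96 rad/s (from 563 rpm).
Differentiating the loop-closure r₂e^{iθ₂}+r₃e^{iθ₃}=r₁+r₄e^{iθ₄} gives r₂ω₂e^{iθ₂}+r₃ω₃e^{iθ₃}=r₄ω₄e^{iθ₄}.
Eliminating the other unknown: ω₄ = r₂ω₂ sin(θ₂−θ₃) / [r₄ sin(θ₄−θ₃)].
Numerator sine = +0.75585; denominator sine = +0.98849.
Result = 0.0153·58.96·(+0.75585) / (0.0342·(+0.98849)) = +20.168 rad/s; magnitude 20.168 rad/s.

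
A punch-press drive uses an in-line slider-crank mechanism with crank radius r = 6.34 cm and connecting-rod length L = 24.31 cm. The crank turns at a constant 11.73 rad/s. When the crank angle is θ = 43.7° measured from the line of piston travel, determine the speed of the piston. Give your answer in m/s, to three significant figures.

0.612

ω = 11.73 rad/s
For an in-line slider-crank, x = r cosθ + √(L² − r² sin²θ), so v = −rω sinθ·[1 + r cosθ/√(L² − r² sin²θ)].
With r = 0.0634 m, L = 0.2431 m, θ = 43.7°: √(L² − r² sin²θ) = 0.23912 m.
v = −0.0634·11.73·0.69088·[1 + 0.0634·0.72297/0.23912] = -0.61228 m/s.
|v| = 0.61228 m/s.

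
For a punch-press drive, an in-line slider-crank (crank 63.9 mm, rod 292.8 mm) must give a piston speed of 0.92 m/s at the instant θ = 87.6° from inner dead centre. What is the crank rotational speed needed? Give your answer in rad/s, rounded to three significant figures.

14.3

For an in-line slider-crank, |v_piston| = rω|sinθ|·[1 + r cosθ/√(L² − r² sin²θ)].
With r = 0.0639 m, L = 0.2928 m, θ = 87.6°: the bracketed kinematic factor |dx/dθ| = 0.064442 m.
ω = v/|dx/dθ| = 0.92/0.064442 = 14.276 rad/s.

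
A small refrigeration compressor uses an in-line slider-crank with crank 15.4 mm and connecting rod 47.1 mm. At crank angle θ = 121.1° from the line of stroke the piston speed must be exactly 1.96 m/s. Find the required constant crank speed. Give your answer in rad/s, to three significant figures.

For an in-line slider-crank, |v_piston| = rω|sinθ|·[1 + r cosθ/√(L² − r² sin²θ)].
With r = 0.0154 m, L = 0.0471 m, θ = 121.1°: the bracketed kinematic factor |dx/dθ| = 0.010867 m.
ω = v/|dx/dθ| = 1.96/0.010867 = 180.37 rad/s.

180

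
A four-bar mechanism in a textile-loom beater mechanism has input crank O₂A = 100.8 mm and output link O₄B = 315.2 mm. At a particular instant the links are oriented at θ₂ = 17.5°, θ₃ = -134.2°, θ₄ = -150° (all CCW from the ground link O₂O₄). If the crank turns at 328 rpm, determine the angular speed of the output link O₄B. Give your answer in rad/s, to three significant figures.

19.1

ω₂ = 34.35 rad/s (from 328 rpm).
Differentiating the loop-closure r₂e^{iθ₂}+r₃e^{iθ₃}=r₁+r₄e^{iθ₄} gives r₂ω₂e^{iθ₂}+r₃ω₃e^{iθ₃}=r₄ω₄e^{iθ₄}.
Eliminating the other unknown: ω₄ = r₂ω₂ sin(θ₂−θ₃) / [r₄ sin(θ₄−θ₃)].
Numerator sine = +0.47409; denominator sine = -0.27228.
Result = 0.1008·34.35·(+0.47409) / (0.3152·(-0.27228)) = -19.126 rad/s; magnitude 19.126 rad/s.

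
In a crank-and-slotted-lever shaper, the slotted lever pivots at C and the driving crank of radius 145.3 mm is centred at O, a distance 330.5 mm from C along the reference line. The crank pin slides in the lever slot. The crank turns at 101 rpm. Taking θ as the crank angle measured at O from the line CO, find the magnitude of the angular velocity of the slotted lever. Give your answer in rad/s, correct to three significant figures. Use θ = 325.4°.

3.06

ω = 10.58 rad/s (from 101 rpm).
Crank pin A relative to C: A = (d + r cosθ, r sinθ); lever angle φ = atan2(r sinθ, d + r cosθ).
Differentiating tanφ: φ̇ = rω(d cosθ + r)/(d² + r² + 2dr cosθ).
d² + r² + 2dr cosθ = |CA|² = 0.209399 m²;  d cosθ + r = +0.41735 m.
|ω_lever| = |0.1453·10.58·+0.41735| / 0.209399 = 3.0629 rad/s.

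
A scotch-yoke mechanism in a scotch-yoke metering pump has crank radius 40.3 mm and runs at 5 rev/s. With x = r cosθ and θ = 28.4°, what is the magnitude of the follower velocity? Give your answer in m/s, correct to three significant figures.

0.602

ω = 31.42 rad/s (from 5 rev/s).
x = r cosθ ⇒ ẋ = −rω sinθ.
|v| = rω|sinθ| = 0.0403·31.42·|sin 28.4°| = 0.60217 m/s.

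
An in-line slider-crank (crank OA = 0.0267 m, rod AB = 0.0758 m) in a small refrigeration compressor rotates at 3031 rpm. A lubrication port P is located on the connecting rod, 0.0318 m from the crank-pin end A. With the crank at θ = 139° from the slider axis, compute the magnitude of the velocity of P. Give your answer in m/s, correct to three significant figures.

6.17

ω = 317.4 rad/s.  Crank-pin speed |V_A| = rω = 8.4747 m/s, perpendicular to OA.
Rod angle: sinφ = −(r/L) sinθ ⇒ φ = -13.361°; ω_rod = −rω cosθ/√(L²−r²sin²θ) = +86.727 rad/s.
V_P = V_A + ω_rod × AP, with AP = 0.0318 m along the rod.
Components: V_Px = −rω sinθ − a·ω_rod·sinφ = -4.9226 m/s;  V_Py = rω cosθ + a·ω_rod·cosφ = -3.7127 m/s.
|V_P| = √(V_Px² + V_Py²) = 6.1657 m/s.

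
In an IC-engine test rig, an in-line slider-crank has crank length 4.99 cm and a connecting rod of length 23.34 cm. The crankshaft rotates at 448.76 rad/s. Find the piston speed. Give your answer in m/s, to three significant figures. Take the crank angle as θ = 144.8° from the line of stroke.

10.6

ω = 448.8 rad/s
For an in-line slider-crank, x = r cosθ + √(L² − r² sin²θ), so v = −rω sinθ·[1 + r cosθ/√(L² − r² sin²θ)].
With r = 0.0499 m, L = 0.2334 m, θ = 144.8°: √(L² − r² sin²θ) = 0.23162 m.
v = −0.0499·448.8·0.57643·[1 + 0.0499·-0.81714/0.23162] = -10.636 m/s.
|v| = 10.636 m/s.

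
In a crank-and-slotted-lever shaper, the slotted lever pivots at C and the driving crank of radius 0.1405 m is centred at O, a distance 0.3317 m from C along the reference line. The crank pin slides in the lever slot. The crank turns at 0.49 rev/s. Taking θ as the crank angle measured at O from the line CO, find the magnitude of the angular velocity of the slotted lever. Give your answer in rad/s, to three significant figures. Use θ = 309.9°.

ω = 3.079 rad/s (from 0.49 rev/s).
Crank pin A relative to C: A = (d + r cosθ, r sinθ); lever angle φ = atan2(r sinθ, d + r cosθ).
Differentiating tanφ: φ̇ = rω(d cosθ + r)/(d² + r² + 2dr cosθ).
d² + r² + 2dr cosθ = |CA|² = 0.189553 m²;  d cosθ + r = +0.35327 m.
|ω_lever| = |0.1405·3.079·+0.35327| / 0.189553 = 0.80617 rad/s.

0.806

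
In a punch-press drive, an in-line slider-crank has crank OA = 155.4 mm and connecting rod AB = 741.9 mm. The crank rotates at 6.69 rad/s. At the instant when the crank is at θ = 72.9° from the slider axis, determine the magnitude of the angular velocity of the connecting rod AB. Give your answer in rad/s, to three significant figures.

ω = 6.69 rad/s
The rod makes angle φ with the slider axis where L sinφ = r sinθ; differentiating, L cosφ·φ̇ = r ω cosθ.
L cosφ = √(L² − r² sin²θ) = 0.72688 m.
|ω_rod| = r ω |cosθ| / √(L² − r² sin²θ) = 0.1554·6.69·0.29404/0.72688 = 0.42055 rad/s.

0.421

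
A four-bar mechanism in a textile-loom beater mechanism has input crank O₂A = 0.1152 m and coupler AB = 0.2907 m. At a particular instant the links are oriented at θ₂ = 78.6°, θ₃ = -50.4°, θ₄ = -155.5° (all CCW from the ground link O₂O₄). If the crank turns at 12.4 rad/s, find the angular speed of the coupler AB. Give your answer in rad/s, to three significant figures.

4.12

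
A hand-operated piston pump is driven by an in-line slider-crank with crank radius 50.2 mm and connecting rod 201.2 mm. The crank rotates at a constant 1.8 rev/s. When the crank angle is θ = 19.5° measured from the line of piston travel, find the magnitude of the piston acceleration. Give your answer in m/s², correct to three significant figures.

7.31

ω = 2π·1.8 = 11.31 rad/s
x(θ) = r cosθ + √(L² − r² sin²θ); with ω constant, a = ω²·d²x/dθ².
d²x/dθ² = −r cosθ − r²(cos2θ)/√u − r⁴ sin²2θ/(4u^{3/2}),  u = L² − r² sin²θ = 0.0402006 m².
Substituting r = 0.0502 m, L = 0.2012 m, θ = 19.5°: d²x/dθ² = -0.057166 m.
a = ω²·d²x/dθ² = (11.31)²·(-0.057166) = -7.3122 m/s²;  |a| = 7.3122 m/s².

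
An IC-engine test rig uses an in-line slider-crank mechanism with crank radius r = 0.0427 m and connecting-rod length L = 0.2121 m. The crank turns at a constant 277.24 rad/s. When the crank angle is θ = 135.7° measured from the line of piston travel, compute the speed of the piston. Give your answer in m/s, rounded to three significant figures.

7.06

ω = 277.2 rad/s
For an in-line slider-crank, x = r cosθ + √(L² − r² sin²θ), so v = −rω sinθ·[1 + r cosθ/√(L² − r² sin²θ)].
With r = 0.0427 m, L = 0.2121 m, θ = 135.7°: √(L² − r² sin²θ) = 0.20999 m.
v = −0.0427·277.2·0.69842·[1 + 0.0427·-0.71569/0.20999] = -7.0647 m/s.
|v| = 7.0647 m/s.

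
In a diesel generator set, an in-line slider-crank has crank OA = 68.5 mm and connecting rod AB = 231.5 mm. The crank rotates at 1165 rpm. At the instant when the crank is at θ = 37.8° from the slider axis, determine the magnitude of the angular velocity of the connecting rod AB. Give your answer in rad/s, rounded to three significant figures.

ω = 122 rad/s (converted from 1165 rpm).
The rod makes angle φ with the slider axis where L sinφ = r sinθ; differentiating, L cosφ·φ̇ = r ω cosθ.
L cosφ = √(L² − r² sin²θ) = 0.22766 m.
|ω_rod| = r ω |cosθ| / √(L² − r² sin²θ) = 0.0685·122·0.79016/0.22766 = 29.005 rad/s.

29.0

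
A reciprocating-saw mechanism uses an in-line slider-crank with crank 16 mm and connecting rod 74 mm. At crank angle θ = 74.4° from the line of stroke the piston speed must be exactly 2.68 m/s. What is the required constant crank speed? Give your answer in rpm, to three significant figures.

1570

For an in-line slider-crank, |v_piston| = rω|sinθ|·[1 + r cosθ/√(L² − r² sin²θ)].
With r = 0.016 m, L = 0.074 m, θ = 74.4°: the bracketed kinematic factor |dx/dθ| = 0.016327 m.
ω = v/|dx/dθ| = 2.68/0.016327 = 164.15 rad/s.
N = 60ω/(2π) = 1567.5 rpm.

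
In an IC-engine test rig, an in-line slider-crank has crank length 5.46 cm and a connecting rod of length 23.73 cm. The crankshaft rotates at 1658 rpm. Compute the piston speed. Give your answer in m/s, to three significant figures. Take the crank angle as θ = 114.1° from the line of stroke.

7.82

ω = 2π·1658/60 = 173.6 rad/s
For an in-line slider-crank, x = r cosθ + √(L² − r² sin²θ), so v = −rω sinθ·[1 + r cosθ/√(L² − r² sin²θ)].
With r = 0.0546 m, L = 0.2373 m, θ = 114.1°: √(L² − r² sin²θ) = 0.23201 m.
v = −0.0546·173.6·0.91283·[1 + 0.0546·-0.40833/0.23201] = -7.822 m/s.
|v| = 7.822 m/s.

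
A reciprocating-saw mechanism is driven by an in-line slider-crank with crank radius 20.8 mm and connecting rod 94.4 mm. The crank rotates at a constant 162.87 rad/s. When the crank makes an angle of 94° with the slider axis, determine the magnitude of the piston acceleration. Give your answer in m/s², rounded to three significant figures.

ω = 162.9 rad/s
x(θ) = r cosθ + √(L² − r² sin²θ); with ω constant, a = ω²·d²x/dθ².
d²x/dθ² = −r cosθ − r²(cos2θ)/√u − r⁴ sin²2θ/(4u^{3/2}),  u = L² − r² sin²θ = 0.00848083 m².
Substituting r = 0.0208 m, L = 0.0944 m, θ = 94°: d²x/dθ² = +0.006102 m.
a = ω²·d²x/dθ² = (162.9)²·(+0.006102) = +161.87 m/s²;  |a| = 161.87 m/s².

162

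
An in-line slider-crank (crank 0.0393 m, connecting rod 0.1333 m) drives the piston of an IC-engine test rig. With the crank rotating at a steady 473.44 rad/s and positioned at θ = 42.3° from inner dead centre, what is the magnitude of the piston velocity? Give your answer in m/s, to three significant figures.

15.3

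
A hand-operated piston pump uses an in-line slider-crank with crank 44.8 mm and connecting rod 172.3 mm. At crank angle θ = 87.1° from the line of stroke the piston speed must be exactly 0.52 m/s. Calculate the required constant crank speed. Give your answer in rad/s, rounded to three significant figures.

11.5

For an in-line slider-crank, |v_piston| = rω|sinθ|·[1 + r cosθ/√(L² − r² sin²θ)].
With r = 0.0448 m, L = 0.1723 m, θ = 87.1°: the bracketed kinematic factor |dx/dθ| = 0.045352 m.
ω = v/|dx/dθ| = 0.52/0.045352 = 11.466 rad/s.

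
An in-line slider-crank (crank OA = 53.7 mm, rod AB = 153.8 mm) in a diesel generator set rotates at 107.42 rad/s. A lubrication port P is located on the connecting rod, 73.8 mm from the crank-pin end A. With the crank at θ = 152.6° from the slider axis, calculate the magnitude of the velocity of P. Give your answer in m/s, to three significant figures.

3.49

ω = 107.4 rad/s.  Crank-pin speed |V_A| = rω = 5.7685 m/s, perpendicular to OA.
Rod angle: sinφ = −(r/L) sinθ ⇒ φ = -9.246°; ω_rod = −rω cosθ/√(L²−r²sin²θ) = +33.737 rad/s.
V_P = V_A + ω_rod × AP, with AP = 0.0738 m along the rod.
Components: V_Px = −rω sinθ − a·ω_rod·sinφ = -2.2546 m/s;  V_Py = rω cosθ + a·ω_rod·cosφ = -2.6639 m/s.
|V_P| = √(V_Px² + V_Py²) = 3.4899 m/s.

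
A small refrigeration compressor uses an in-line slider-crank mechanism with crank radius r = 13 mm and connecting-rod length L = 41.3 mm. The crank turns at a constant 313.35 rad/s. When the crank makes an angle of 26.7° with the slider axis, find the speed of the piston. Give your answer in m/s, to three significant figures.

2.35

ω = 313.4 rad/s
For an in-line slider-crank, x = r cosθ + √(L² − r² sin²θ), so v = −rω sinθ·[1 + r cosθ/√(L² − r² sin²θ)].
With r = 0.013 m, L = 0.0413 m, θ = 26.7°: √(L² − r² sin²θ) = 0.040885 m.
v = −0.013·313.4·0.44932·[1 + 0.013·0.89337/0.040885] = -2.3502 m/s.
|v| = 2.3502 m/s.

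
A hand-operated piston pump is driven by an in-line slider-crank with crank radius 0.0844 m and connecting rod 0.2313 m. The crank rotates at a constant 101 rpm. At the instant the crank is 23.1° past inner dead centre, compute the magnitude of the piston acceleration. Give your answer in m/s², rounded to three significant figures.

ω = 2π·101/60 = 10.58 rad/s
x(θ) = r cosθ + √(L² − r² sin²θ); with ω constant, a = ω²·d²x/dθ².
d²x/dθ² = −r cosθ − r²(cos2θ)/√u − r⁴ sin²2θ/(4u^{3/2}),  u = L² − r² sin²θ = 0.0524032 m².
Substituting r = 0.0844 m, L = 0.2313 m, θ = 23.1°: d²x/dθ² = -0.099722 m.
a = ω²·d²x/dθ² = (10.58)²·(-0.099722) = -11.156 m/s²;  |a| = 11.156 m/s².

11.2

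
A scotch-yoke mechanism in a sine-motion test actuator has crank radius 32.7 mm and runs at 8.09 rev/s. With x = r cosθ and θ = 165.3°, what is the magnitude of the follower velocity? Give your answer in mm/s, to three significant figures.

422

ω = 50.83 rad/s (from 8.09 rev/s).
x = r cosθ ⇒ ẋ = −rω sinθ.
|v| = rω|sinθ| = 0.0327·50.83·|sin 165.3°| = 0.42179 m/s = 421.79 mm/s.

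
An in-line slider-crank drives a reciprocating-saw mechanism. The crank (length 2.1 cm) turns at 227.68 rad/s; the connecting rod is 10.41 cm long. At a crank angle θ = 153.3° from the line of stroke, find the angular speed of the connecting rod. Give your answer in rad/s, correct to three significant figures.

ω = 227.7 rad/s
The rod makes angle φ with the slider axis where L sinφ = r sinθ; differentiating, L cosφ·φ̇ = r ω cosθ.
L cosφ = √(L² − r² sin²θ) = 0.10367 m.
|ω_rod| = r ω |cosθ| / √(L² − r² sin²θ) = 0.021·227.7·0.89337/0.10367 = 41.202 rad/s.

41.2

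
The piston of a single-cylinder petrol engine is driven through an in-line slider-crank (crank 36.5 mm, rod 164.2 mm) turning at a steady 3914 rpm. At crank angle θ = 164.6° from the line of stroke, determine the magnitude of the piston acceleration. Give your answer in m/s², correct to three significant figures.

4730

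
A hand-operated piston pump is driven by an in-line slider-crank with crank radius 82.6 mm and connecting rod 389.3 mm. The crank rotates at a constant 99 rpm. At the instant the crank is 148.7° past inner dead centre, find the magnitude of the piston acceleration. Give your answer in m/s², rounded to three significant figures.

6.70

ω = 2π·99/60 = 10.37 rad/s
x(θ) = r cosθ + √(L² − r² sin²θ); with ω constant, a = ω²·d²x/dθ².
d²x/dθ² = −r cosθ − r²(cos2θ)/√u − r⁴ sin²2θ/(4u^{3/2}),  u = L² − r² sin²θ = 0.149713 m².
Substituting r = 0.0826 m, L = 0.3893 m, θ = 148.7°: d²x/dθ² = +0.062305 m.
a = ω²·d²x/dθ² = (10.37)²·(+0.062305) = +6.6966 m/s²;  |a| = 6.6966 m/s².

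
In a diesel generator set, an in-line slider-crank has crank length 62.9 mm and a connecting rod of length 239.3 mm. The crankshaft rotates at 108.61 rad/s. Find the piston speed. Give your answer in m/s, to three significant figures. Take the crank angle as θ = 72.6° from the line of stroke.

ω = 108.6 rad/s
For an in-line slider-crank, x = r cosθ + √(L² − r² sin²θ), so v = −rω sinθ·[1 + r cosθ/√(L² − r² sin²θ)].
With r = 0.0629 m, L = 0.2393 m, θ = 72.6°: √(L² − r² sin²θ) = 0.23165 m.
v = −0.0629·108.6·0.95424·[1 + 0.0629·0.29904/0.23165] = -7.0483 m/s.
|v| = 7.0483 m/s.

7.05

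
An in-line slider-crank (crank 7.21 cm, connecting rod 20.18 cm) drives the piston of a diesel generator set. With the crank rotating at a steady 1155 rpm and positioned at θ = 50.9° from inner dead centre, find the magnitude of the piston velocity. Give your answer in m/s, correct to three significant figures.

ω = 2π·1155/60 = 121 rad/s
For an in-line slider-crank, x = r cosθ + √(L² − r² sin²θ), so v = −rω sinθ·[1 + r cosθ/√(L² − r² sin²θ)].
With r = 0.0721 m, L = 0.2018 m, θ = 50.9°: √(L² − r² sin²θ) = 0.19389 m.
v = −0.0721·121·0.77605·[1 + 0.0721·0.63068/0.19389] = -8.3548 m/s.
|v| = 8.3548 m/s.

8.35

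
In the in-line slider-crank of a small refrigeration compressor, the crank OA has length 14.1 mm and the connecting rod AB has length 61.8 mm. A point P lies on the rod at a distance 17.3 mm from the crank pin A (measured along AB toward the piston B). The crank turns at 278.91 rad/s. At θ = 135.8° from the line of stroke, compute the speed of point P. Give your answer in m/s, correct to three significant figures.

ω = 278.9 rad/s.  Crank-pin speed |V_A| = rω = 3.9326 m/s, perpendicular to OA.
Rod angle: sinφ = −(r/L) sinθ ⇒ φ = -9.152°; ω_rod = −rω cosθ/√(L²−r²sin²θ) = +46.209 rad/s.
V_P = V_A + ω_rod × AP, with AP = 0.0173 m along the rod.
Components: V_Px = −rω sinθ − a·ω_rod·sinφ = -2.6145 m/s;  V_Py = rω cosθ + a·ω_rod·cosφ = -2.0301 m/s.
|V_P| = √(V_Px² + V_Py²) = 3.3102 m/s.

3.31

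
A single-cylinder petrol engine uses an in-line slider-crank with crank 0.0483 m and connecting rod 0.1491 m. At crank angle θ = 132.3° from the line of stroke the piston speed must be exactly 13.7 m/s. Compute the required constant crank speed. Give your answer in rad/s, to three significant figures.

For an in-line slider-crank, |v_piston| = rω|sinθ|·[1 + r cosθ/√(L² − r² sin²θ)].
With r = 0.0483 m, L = 0.1491 m, θ = 132.3°: the bracketed kinematic factor |dx/dθ| = 0.027702 m.
ω = v/|dx/dθ| = 13.7/0.027702 = 494.55 rad/s.

495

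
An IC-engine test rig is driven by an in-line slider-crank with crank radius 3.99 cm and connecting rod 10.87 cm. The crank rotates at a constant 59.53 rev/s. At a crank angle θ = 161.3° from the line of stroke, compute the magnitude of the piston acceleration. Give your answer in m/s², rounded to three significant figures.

3620

ω = 2π·59.5 = 374 rad/s
x(θ) = r cosθ + √(L² − r² sin²θ); with ω constant, a = ω²·d²x/dθ².
d²x/dθ² = −r cosθ − r²(cos2θ)/√u − r⁴ sin²2θ/(4u^{3/2}),  u = L² − r² sin²θ = 0.011652 m².
Substituting r = 0.0399 m, L = 0.1087 m, θ = 161.3°: d²x/dθ² = +0.025892 m.
a = ω²·d²x/dθ² = (374)²·(+0.025892) = +3622.3 m/s²;  |a| = 3622.3 m/s².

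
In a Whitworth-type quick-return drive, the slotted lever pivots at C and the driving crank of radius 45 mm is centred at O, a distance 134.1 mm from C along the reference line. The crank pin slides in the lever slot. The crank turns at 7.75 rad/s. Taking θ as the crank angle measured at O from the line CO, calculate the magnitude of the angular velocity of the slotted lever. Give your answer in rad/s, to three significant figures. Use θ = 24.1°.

ω = 7.75 rad/s
Crank pin A relative to C: A = (d + r cosθ, r sinθ); lever angle φ = atan2(r sinθ, d + r cosθ).
Differentiating tanφ: φ̇ = rω(d cosθ + r)/(d² + r² + 2dr cosθ).
d² + r² + 2dr cosθ = |CA|² = 0.0310248 m²;  d cosθ + r = +0.16741 m.
|ω_lever| = |0.045·7.75·+0.16741| / 0.0310248 = 1.8819 rad/s.

1.88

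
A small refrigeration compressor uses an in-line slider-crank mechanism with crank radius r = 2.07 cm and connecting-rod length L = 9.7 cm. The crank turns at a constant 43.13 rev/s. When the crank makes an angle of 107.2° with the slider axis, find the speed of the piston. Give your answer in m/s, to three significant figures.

5.01

ω = 2π·43.1 = 271 rad/s
For an in-line slider-crank, x = r cosθ + √(L² − r² sin²θ), so v = −rω sinθ·[1 + r cosθ/√(L² − r² sin²θ)].
With r = 0.0207 m, L = 0.097 m, θ = 107.2°: √(L² − r² sin²θ) = 0.094963 m.
v = −0.0207·271·0.95528·[1 + 0.0207·-0.29571/0.094963] = -5.0133 m/s.
|v| = 5.0133 m/s.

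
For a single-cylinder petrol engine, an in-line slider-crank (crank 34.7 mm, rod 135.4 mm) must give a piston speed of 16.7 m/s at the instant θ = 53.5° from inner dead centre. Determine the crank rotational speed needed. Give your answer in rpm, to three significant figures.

4950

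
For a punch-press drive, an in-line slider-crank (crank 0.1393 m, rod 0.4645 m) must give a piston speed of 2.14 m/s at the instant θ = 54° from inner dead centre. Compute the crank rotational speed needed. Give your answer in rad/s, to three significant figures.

16.1

For an in-line slider-crank, |v_piston| = rω|sinθ|·[1 + r cosθ/√(L² − r² sin²θ)].
With r = 0.1393 m, L = 0.4645 m, θ = 54°: the bracketed kinematic factor |dx/dθ| = 0.13317 m.
ω = v/|dx/dθ| = 2.14/0.13317 = 16.069 rad/s.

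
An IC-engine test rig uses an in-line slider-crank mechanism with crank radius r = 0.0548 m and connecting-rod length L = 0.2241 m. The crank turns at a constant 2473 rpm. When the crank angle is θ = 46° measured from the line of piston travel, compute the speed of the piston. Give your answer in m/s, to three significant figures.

12.0

ω = 2π·2473/60 = 259 rad/s
For an in-line slider-crank, x = r cosθ + √(L² − r² sin²θ), so v = −rω sinθ·[1 + r cosθ/√(L² − r² sin²θ)].
With r = 0.0548 m, L = 0.2241 m, θ = 46°: √(L² − r² sin²θ) = 0.22061 m.
v = −0.0548·259·0.71934·[1 + 0.0548·0.69466/0.22061] = -11.97 m/s.
|v| = 11.97 m/s.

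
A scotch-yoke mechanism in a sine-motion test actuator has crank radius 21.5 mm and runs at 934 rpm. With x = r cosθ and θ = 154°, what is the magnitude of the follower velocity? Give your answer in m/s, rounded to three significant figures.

ω = 97.81 rad/s (from 934 rpm).
x = r cosθ ⇒ ẋ = −rω sinθ.
|v| = rω|sinθ| = 0.0215·97.81·|sin 154°| = 0.92184 m/s.

0.922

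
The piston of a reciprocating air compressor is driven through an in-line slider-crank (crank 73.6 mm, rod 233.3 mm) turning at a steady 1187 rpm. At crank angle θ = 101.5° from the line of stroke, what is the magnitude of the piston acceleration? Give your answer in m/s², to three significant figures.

572

ω = 2π·1187/60 = 124.3 rad/s
x(θ) = r cosθ + √(L² − r² sin²θ); with ω constant, a = ω²·d²x/dθ².
d²x/dθ² = −r cosθ − r²(cos2θ)/√u − r⁴ sin²2θ/(4u^{3/2}),  u = L² − r² sin²θ = 0.0492272 m².
Substituting r = 0.0736 m, L = 0.2333 m, θ = 101.5°: d²x/dθ² = +0.037045 m.
a = ω²·d²x/dθ² = (124.3)²·(+0.037045) = +572.38 m/s²;  |a| = 572.38 m/s².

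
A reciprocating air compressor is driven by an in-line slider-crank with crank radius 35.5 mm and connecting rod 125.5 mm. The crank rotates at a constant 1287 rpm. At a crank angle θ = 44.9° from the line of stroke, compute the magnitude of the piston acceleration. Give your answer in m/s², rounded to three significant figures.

461

ω = 2π·1287/60 = 134.8 rad/s
x(θ) = r cosθ + √(L² − r² sin²θ); with ω constant, a = ω²·d²x/dθ².
d²x/dθ² = −r cosθ − r²(cos2θ)/√u − r⁴ sin²2θ/(4u^{3/2}),  u = L² − r² sin²θ = 0.0151223 m².
Substituting r = 0.0355 m, L = 0.1255 m, θ = 44.9°: d²x/dθ² = -0.025395 m.
a = ω²·d²x/dθ² = (134.8)²·(-0.025395) = -461.28 m/s²;  |a| = 461.28 m/s².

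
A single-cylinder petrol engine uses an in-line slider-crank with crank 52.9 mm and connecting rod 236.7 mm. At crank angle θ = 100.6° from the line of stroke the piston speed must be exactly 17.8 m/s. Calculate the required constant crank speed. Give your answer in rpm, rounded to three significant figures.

3410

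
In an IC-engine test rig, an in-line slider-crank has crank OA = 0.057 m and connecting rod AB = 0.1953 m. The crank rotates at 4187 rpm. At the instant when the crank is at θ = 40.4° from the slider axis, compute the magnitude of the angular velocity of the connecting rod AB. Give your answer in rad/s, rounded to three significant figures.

99.2

ω = 438.5 rad/s (converted from 4187 rpm).
The rod makes angle φ with the slider axis where L sinφ = r sinθ; differentiating, L cosφ·φ̇ = r ω cosθ.
L cosφ = √(L² − r² sin²θ) = 0.19177 m.
|ω_rod| = r ω |cosθ| / √(L² − r² sin²θ) = 0.057·438.5·0.76154/0.19177 = 99.245 rad/s.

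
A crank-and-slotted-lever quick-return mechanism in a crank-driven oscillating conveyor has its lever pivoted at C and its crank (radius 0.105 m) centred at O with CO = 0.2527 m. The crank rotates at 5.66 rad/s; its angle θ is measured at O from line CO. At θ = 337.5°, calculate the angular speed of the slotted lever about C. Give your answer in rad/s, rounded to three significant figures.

1.62

ω = 5.66 rad/s
Crank pin A relative to C: A = (d + r cosθ, r sinθ); lever angle φ = atan2(r sinθ, d + r cosθ).
Differentiating tanφ: φ̇ = rω(d cosθ + r)/(d² + r² + 2dr cosθ).
d² + r² + 2dr cosθ = |CA|² = 0.12391 m²;  d cosθ + r = +0.33846 m.
|ω_lever| = |0.105·5.66·+0.33846| / 0.12391 = 1.6234 rad/s.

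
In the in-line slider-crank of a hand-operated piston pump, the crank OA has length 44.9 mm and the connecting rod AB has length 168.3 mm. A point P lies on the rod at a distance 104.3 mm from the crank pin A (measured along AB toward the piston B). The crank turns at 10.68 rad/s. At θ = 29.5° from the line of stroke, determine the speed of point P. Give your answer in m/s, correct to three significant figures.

ω = 10.68 rad/s.  Crank-pin speed |V_A| = rω = 0.47953 m/s, perpendicular to OA.
Rod angle: sinφ = −(r/L) sinθ ⇒ φ = -7.549°; ω_rod = −rω cosθ/√(L²−r²sin²θ) = -2.5016 rad/s.
V_P = V_A + ω_rod × AP, with AP = 0.1043 m along the rod.
Components: V_Px = −rω sinθ − a·ω_rod·sinφ = -0.27041 m/s;  V_Py = rω cosθ + a·ω_rod·cosφ = +0.15871 m/s.
|V_P| = √(V_Px² + V_Py²) = 0.31355 m/s.

0.314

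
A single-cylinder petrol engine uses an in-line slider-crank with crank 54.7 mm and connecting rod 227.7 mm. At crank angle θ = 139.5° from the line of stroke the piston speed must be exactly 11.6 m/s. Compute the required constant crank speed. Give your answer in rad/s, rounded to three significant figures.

401

For an in-line slider-crank, |v_piston| = rω|sinθ|·[1 + r cosθ/√(L² − r² sin²θ)].
With r = 0.0547 m, L = 0.2277 m, θ = 139.5°: the bracketed kinematic factor |dx/dθ| = 0.028955 m.
ω = v/|dx/dθ| = 11.6/0.028955 = 400.62 rad/s.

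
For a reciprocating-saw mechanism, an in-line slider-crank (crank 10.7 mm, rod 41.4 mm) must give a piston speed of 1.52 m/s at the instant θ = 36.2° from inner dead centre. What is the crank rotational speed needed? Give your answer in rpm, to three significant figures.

For an in-line slider-crank, |v_piston| = rω|sinθ|·[1 + r cosθ/√(L² − r² sin²θ)].
With r = 0.0107 m, L = 0.0414 m, θ = 36.2°: the bracketed kinematic factor |dx/dθ| = 0.0076531 m.
ω = v/|dx/dθ| = 1.52/0.0076531 = 198.61 rad/s.
N = 60ω/(2π) = 1896.6 rpm.

1900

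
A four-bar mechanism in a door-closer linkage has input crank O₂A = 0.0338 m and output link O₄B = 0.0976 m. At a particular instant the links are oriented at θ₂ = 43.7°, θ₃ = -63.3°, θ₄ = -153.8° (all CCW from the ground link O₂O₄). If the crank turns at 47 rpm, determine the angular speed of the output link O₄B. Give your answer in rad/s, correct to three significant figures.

1.63

ω₂ = 4.922 rad/s (from 47 rpm).
Differentiating the loop-closure r₂e^{iθ₂}+r₃e^{iθ₃}=r₁+r₄e^{iθ₄} gives r₂ω₂e^{iθ₂}+r₃ω₃e^{iθ₃}=r₄ω₄e^{iθ₄}.
Eliminating the other unknown: ω₄ = r₂ω₂ sin(θ₂−θ₃) / [r₄ sin(θ₄−θ₃)].
Numerator sine = +0.95630; denominator sine = -0.99996.
Result = 0.0338·4.922·(+0.95630) / (0.0976·(-0.99996)) = -1.6301 rad/s; magnitude 1.6301 rad/s.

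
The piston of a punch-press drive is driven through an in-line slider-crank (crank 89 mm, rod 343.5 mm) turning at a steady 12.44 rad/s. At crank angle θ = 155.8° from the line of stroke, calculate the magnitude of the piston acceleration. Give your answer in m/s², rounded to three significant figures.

ω = 12.44 rad/s
x(θ) = r cosθ + √(L² − r² sin²θ); with ω constant, a = ω²·d²x/dθ².
d²x/dθ² = −r cosθ − r²(cos2θ)/√u − r⁴ sin²2θ/(4u^{3/2}),  u = L² − r² sin²θ = 0.116661 m².
Substituting r = 0.089 m, L = 0.3435 m, θ = 155.8°: d²x/dθ² = +0.065562 m.
a = ω²·d²x/dθ² = (12.44)²·(+0.065562) = +10.146 m/s²;  |a| = 10.146 m/s².

10.1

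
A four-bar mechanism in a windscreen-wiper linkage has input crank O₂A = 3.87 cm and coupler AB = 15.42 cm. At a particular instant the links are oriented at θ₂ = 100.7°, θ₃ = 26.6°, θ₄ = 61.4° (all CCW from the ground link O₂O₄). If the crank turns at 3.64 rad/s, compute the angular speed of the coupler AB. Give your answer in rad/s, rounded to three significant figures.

1.01

ω₂ = 3.64 rad/s
Differentiating the loop-closure r₂e^{iθ₂}+r₃e^{iθ₃}=r₁+r₄e^{iθ₄} gives r₂ω₂e^{iθ₂}+r₃ω₃e^{iθ₃}=r₄ω₄e^{iθ₄}.
Eliminating the other unknown: ω₃ = r₂ω₂ sin(θ₄−θ₂) / [r₃ sin(θ₃−θ₄)].
Numerator sine = -0.63338; denominator sine = -0.57071.
Result = 0.0387·3.64·(-0.63338) / (0.1542·(-0.57071)) = +1.0139 rad/s; magnitude 1.0139 rad/s.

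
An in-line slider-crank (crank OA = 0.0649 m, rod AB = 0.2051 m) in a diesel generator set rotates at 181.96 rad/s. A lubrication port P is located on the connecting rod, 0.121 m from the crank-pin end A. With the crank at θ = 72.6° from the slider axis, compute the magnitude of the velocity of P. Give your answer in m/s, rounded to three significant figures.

ω = 182 rad/s.  Crank-pin speed |V_A| = rω = 11.809 m/s, perpendicular to OA.
Rod angle: sinφ = −(r/L) sinθ ⇒ φ = -17.575°; ω_rod = −rω cosθ/√(L²−r²sin²θ) = -18.061 rad/s.
V_P = V_A + ω_rod × AP, with AP = 0.121 m along the rod.
Components: V_Px = −rω sinθ − a·ω_rod·sinφ = -11.929 m/s;  V_Py = rω cosθ + a·ω_rod·cosφ = +1.448 m/s.
|V_P| = √(V_Px² + V_Py²) = 12.016 m/s.

12.0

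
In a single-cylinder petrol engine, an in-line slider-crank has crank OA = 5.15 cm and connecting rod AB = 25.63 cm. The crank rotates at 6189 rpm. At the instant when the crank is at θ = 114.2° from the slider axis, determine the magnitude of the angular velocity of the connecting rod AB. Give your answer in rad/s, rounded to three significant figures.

54.3

ω = 648.1 rad/s (converted from 6189 rpm).
The rod makes angle φ with the slider axis where L sinφ = r sinθ; differentiating, L cosφ·φ̇ = r ω cosθ.
L cosφ = √(L² − r² sin²θ) = 0.25196 m.
|ω_rod| = r ω |cosθ| / √(L² − r² sin²θ) = 0.0515·648.1·0.40992/0.25196 = 54.304 rad/s.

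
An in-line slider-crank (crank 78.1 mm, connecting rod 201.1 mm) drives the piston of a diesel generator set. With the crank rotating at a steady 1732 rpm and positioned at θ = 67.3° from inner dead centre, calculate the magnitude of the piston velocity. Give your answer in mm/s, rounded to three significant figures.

ω = 2π·1732/60 = 181.4 rad/s
For an in-line slider-crank, x = r cosθ + √(L² − r² sin²θ), so v = −rω sinθ·[1 + r cosθ/√(L² − r² sin²θ)].
With r = 0.0781 m, L = 0.2011 m, θ = 67.3°: √(L² − r² sin²θ) = 0.18775 m.
v = −0.0781·181.4·0.92254·[1 + 0.0781·0.38591/0.18775] = -15.166 m/s.
|v| = 15.166 m/s = 15166 mm/s.

15200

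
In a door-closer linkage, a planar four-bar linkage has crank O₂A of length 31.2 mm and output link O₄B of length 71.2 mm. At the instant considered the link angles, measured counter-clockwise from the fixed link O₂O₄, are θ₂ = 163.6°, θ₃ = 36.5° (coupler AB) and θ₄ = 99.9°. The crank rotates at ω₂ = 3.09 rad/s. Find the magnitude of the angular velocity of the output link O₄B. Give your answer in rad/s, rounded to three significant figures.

1.21

ω₂ = 3.09 rad/s
Differentiating the loop-closure r₂e^{iθ₂}+r₃e^{iθ₃}=r₁+r₄e^{iθ₄} gives r₂ω₂e^{iθ₂}+r₃ω₃e^{iθ₃}=r₄ω₄e^{iθ₄}.
Eliminating the other unknown: ω₄ = r₂ω₂ sin(θ₂−θ₃) / [r₄ sin(θ₄−θ₃)].
Numerator sine = +0.79758; denominator sine = +0.89415.
Result = 0.0312·3.09·(+0.79758) / (0.0712·(+0.89415)) = +1.2078 rad/s; magnitude 1.2078 rad/s.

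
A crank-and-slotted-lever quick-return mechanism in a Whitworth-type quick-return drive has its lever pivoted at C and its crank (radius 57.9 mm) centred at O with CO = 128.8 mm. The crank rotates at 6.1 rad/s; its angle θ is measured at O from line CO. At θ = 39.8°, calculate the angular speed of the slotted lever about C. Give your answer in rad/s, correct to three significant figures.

ω = 6.1 rad/s
Crank pin A relative to C: A = (d + r cosθ, r sinθ); lever angle φ = atan2(r sinθ, d + r cosθ).
Differentiating tanφ: φ̇ = rω(d cosθ + r)/(d² + r² + 2dr cosθ).
d² + r² + 2dr cosθ = |CA|² = 0.0314008 m²;  d cosθ + r = +0.15685 m.
|ω_lever| = |0.0579·6.1·+0.15685| / 0.0314008 = 1.7643 rad/s.

1.76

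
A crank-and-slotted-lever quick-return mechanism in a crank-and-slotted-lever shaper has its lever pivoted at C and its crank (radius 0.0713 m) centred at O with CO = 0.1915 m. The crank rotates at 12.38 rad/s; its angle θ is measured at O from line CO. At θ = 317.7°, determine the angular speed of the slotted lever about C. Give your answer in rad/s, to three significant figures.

3.03

ω = 12.38 rad/s
Crank pin A relative to C: A = (d + r cosθ, r sinθ); lever angle φ = atan2(r sinθ, d + r cosθ).
Differentiating tanφ: φ̇ = rω(d cosθ + r)/(d² + r² + 2dr cosθ).
d² + r² + 2dr cosθ = |CA|² = 0.0619537 m²;  d cosθ + r = +0.21294 m.
|ω_lever| = |0.0713·12.38·+0.21294| / 0.0619537 = 3.0339 rad/s.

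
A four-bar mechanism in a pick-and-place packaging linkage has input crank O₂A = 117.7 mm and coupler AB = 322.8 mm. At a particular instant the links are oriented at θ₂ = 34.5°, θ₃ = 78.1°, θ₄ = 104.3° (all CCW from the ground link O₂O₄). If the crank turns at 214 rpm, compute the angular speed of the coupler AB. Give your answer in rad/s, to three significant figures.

17.4

ω₂ = 22.41 rad/s (from 214 rpm).
Differentiating the loop-closure r₂e^{iθ₂}+r₃e^{iθ₃}=r₁+r₄e^{iθ₄} gives r₂ω₂e^{iθ₂}+r₃ω₃e^{iθ₃}=r₄ω₄e^{iθ₄}.
Eliminating the other unknown: ω₃ = r₂ω₂ sin(θ₄−θ₂) / [r₃ sin(θ₃−θ₄)].
Numerator sine = +0.93849; denominator sine = -0.44151.
Result = 0.1177·22.41·(+0.93849) / (0.3228·(-0.44151)) = -17.369 rad/s; magnitude 17.369 rad/s.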